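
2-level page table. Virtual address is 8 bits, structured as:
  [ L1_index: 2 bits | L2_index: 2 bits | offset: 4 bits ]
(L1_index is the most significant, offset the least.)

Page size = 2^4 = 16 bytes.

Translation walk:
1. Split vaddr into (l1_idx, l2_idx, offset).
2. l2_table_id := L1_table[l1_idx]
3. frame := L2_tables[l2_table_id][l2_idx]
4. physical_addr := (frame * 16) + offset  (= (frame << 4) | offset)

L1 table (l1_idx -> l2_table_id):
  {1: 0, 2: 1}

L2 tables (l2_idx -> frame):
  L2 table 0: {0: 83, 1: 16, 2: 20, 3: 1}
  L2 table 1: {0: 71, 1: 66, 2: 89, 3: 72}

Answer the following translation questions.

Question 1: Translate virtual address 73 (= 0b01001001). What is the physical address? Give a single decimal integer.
Answer: 1337

Derivation:
vaddr = 73 = 0b01001001
Split: l1_idx=1, l2_idx=0, offset=9
L1[1] = 0
L2[0][0] = 83
paddr = 83 * 16 + 9 = 1337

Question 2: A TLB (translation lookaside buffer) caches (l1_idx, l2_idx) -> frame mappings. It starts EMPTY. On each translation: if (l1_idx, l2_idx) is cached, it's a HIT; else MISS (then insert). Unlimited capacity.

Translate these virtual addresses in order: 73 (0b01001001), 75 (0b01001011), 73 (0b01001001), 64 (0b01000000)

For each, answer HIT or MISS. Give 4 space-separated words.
Answer: MISS HIT HIT HIT

Derivation:
vaddr=73: (1,0) not in TLB -> MISS, insert
vaddr=75: (1,0) in TLB -> HIT
vaddr=73: (1,0) in TLB -> HIT
vaddr=64: (1,0) in TLB -> HIT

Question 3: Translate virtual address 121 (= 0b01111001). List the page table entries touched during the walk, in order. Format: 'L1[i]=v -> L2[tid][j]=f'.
Answer: L1[1]=0 -> L2[0][3]=1

Derivation:
vaddr = 121 = 0b01111001
Split: l1_idx=1, l2_idx=3, offset=9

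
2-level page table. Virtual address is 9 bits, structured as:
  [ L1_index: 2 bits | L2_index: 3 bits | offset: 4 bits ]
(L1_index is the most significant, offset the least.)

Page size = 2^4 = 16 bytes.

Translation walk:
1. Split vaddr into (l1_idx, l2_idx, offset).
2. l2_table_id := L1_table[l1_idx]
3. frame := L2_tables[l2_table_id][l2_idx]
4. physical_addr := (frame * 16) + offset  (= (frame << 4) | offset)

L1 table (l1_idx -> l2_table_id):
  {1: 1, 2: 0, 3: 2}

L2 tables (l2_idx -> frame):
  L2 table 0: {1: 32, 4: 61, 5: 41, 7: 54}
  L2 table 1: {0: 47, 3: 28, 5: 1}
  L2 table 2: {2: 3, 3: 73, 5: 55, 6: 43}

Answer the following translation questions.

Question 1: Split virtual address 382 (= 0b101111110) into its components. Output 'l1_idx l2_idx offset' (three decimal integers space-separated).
Answer: 2 7 14

Derivation:
vaddr = 382 = 0b101111110
  top 2 bits -> l1_idx = 2
  next 3 bits -> l2_idx = 7
  bottom 4 bits -> offset = 14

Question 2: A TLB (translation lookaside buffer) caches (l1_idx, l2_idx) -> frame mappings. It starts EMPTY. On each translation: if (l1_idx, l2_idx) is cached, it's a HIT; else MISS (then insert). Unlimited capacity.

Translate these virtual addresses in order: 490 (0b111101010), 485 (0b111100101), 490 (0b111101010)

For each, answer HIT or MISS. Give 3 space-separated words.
vaddr=490: (3,6) not in TLB -> MISS, insert
vaddr=485: (3,6) in TLB -> HIT
vaddr=490: (3,6) in TLB -> HIT

Answer: MISS HIT HIT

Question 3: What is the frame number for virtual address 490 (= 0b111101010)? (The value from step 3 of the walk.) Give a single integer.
Answer: 43

Derivation:
vaddr = 490: l1_idx=3, l2_idx=6
L1[3] = 2; L2[2][6] = 43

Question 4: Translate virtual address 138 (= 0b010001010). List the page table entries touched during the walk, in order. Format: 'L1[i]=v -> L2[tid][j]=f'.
vaddr = 138 = 0b010001010
Split: l1_idx=1, l2_idx=0, offset=10

Answer: L1[1]=1 -> L2[1][0]=47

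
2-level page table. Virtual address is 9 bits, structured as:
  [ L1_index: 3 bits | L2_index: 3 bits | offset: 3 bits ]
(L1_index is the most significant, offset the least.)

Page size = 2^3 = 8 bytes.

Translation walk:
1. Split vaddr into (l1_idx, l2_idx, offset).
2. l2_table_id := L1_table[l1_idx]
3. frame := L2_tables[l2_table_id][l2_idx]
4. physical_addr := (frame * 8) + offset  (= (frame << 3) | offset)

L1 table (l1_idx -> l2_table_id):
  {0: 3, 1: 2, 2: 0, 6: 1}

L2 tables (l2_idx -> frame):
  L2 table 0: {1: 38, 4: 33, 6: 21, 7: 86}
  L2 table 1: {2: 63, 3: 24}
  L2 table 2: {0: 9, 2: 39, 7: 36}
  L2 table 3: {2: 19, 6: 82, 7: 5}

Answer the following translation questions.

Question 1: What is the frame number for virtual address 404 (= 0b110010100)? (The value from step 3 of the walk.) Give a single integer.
vaddr = 404: l1_idx=6, l2_idx=2
L1[6] = 1; L2[1][2] = 63

Answer: 63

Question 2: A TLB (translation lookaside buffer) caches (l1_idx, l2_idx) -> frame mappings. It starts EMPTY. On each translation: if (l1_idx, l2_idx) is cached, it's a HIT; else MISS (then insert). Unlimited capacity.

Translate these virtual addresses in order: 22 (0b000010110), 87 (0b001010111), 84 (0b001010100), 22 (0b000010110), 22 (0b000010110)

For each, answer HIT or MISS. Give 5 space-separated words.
vaddr=22: (0,2) not in TLB -> MISS, insert
vaddr=87: (1,2) not in TLB -> MISS, insert
vaddr=84: (1,2) in TLB -> HIT
vaddr=22: (0,2) in TLB -> HIT
vaddr=22: (0,2) in TLB -> HIT

Answer: MISS MISS HIT HIT HIT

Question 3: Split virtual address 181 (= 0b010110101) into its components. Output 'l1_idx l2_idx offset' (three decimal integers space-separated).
Answer: 2 6 5

Derivation:
vaddr = 181 = 0b010110101
  top 3 bits -> l1_idx = 2
  next 3 bits -> l2_idx = 6
  bottom 3 bits -> offset = 5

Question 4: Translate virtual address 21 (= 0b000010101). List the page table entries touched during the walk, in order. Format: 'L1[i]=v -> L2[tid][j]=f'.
vaddr = 21 = 0b000010101
Split: l1_idx=0, l2_idx=2, offset=5

Answer: L1[0]=3 -> L2[3][2]=19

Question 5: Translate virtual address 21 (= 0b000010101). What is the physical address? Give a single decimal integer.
Answer: 157

Derivation:
vaddr = 21 = 0b000010101
Split: l1_idx=0, l2_idx=2, offset=5
L1[0] = 3
L2[3][2] = 19
paddr = 19 * 8 + 5 = 157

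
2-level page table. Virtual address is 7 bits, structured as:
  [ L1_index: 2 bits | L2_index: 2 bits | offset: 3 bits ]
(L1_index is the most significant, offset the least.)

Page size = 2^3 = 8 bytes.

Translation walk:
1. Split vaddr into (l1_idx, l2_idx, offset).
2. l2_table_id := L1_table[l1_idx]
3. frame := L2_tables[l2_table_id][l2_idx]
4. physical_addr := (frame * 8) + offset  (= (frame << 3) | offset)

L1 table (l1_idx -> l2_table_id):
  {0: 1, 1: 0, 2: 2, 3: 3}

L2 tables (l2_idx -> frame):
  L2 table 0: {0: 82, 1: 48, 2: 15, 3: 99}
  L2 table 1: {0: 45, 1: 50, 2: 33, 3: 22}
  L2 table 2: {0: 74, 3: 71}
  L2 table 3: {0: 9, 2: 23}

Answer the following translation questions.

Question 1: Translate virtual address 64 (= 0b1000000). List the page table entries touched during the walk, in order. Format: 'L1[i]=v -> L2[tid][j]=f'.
Answer: L1[2]=2 -> L2[2][0]=74

Derivation:
vaddr = 64 = 0b1000000
Split: l1_idx=2, l2_idx=0, offset=0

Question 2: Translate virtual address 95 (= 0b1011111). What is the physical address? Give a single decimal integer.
vaddr = 95 = 0b1011111
Split: l1_idx=2, l2_idx=3, offset=7
L1[2] = 2
L2[2][3] = 71
paddr = 71 * 8 + 7 = 575

Answer: 575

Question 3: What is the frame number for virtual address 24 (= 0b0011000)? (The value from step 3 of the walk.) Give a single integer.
Answer: 22

Derivation:
vaddr = 24: l1_idx=0, l2_idx=3
L1[0] = 1; L2[1][3] = 22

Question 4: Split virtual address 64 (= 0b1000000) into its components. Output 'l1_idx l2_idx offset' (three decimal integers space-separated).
vaddr = 64 = 0b1000000
  top 2 bits -> l1_idx = 2
  next 2 bits -> l2_idx = 0
  bottom 3 bits -> offset = 0

Answer: 2 0 0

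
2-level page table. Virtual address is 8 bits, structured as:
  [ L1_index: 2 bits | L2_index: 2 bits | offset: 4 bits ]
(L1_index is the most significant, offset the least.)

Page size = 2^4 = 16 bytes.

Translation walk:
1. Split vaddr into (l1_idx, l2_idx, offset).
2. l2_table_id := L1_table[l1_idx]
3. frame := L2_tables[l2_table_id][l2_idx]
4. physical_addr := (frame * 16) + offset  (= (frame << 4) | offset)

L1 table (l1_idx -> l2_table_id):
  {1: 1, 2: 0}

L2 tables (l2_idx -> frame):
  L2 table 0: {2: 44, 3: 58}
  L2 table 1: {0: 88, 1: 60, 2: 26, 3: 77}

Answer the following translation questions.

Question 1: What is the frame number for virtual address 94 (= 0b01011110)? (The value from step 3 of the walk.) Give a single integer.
vaddr = 94: l1_idx=1, l2_idx=1
L1[1] = 1; L2[1][1] = 60

Answer: 60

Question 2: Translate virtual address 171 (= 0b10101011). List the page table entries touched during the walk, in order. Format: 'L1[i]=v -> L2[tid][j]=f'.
Answer: L1[2]=0 -> L2[0][2]=44

Derivation:
vaddr = 171 = 0b10101011
Split: l1_idx=2, l2_idx=2, offset=11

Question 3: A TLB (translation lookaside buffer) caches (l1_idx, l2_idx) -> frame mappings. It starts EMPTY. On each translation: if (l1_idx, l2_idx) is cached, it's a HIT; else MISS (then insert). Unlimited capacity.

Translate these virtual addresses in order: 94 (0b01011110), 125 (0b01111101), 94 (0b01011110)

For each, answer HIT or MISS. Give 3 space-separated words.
Answer: MISS MISS HIT

Derivation:
vaddr=94: (1,1) not in TLB -> MISS, insert
vaddr=125: (1,3) not in TLB -> MISS, insert
vaddr=94: (1,1) in TLB -> HIT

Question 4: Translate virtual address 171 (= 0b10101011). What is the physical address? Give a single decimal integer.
Answer: 715

Derivation:
vaddr = 171 = 0b10101011
Split: l1_idx=2, l2_idx=2, offset=11
L1[2] = 0
L2[0][2] = 44
paddr = 44 * 16 + 11 = 715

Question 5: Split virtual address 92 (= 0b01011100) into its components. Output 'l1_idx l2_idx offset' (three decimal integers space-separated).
vaddr = 92 = 0b01011100
  top 2 bits -> l1_idx = 1
  next 2 bits -> l2_idx = 1
  bottom 4 bits -> offset = 12

Answer: 1 1 12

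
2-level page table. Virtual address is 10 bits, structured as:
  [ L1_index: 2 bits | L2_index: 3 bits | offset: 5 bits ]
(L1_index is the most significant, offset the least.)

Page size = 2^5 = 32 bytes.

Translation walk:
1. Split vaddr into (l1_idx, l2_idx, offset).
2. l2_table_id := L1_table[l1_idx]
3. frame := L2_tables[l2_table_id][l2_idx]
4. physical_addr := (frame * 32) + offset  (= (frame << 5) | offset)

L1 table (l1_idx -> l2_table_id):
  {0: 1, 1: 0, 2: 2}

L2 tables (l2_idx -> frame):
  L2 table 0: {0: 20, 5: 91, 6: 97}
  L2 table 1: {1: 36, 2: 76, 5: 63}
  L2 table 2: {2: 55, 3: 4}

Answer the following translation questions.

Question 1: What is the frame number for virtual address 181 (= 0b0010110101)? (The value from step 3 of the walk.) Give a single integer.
Answer: 63

Derivation:
vaddr = 181: l1_idx=0, l2_idx=5
L1[0] = 1; L2[1][5] = 63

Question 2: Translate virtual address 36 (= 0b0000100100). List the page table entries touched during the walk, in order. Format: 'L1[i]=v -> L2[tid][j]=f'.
vaddr = 36 = 0b0000100100
Split: l1_idx=0, l2_idx=1, offset=4

Answer: L1[0]=1 -> L2[1][1]=36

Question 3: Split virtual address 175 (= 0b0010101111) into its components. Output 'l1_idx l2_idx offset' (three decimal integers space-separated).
vaddr = 175 = 0b0010101111
  top 2 bits -> l1_idx = 0
  next 3 bits -> l2_idx = 5
  bottom 5 bits -> offset = 15

Answer: 0 5 15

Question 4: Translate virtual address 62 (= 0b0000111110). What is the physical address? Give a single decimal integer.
vaddr = 62 = 0b0000111110
Split: l1_idx=0, l2_idx=1, offset=30
L1[0] = 1
L2[1][1] = 36
paddr = 36 * 32 + 30 = 1182

Answer: 1182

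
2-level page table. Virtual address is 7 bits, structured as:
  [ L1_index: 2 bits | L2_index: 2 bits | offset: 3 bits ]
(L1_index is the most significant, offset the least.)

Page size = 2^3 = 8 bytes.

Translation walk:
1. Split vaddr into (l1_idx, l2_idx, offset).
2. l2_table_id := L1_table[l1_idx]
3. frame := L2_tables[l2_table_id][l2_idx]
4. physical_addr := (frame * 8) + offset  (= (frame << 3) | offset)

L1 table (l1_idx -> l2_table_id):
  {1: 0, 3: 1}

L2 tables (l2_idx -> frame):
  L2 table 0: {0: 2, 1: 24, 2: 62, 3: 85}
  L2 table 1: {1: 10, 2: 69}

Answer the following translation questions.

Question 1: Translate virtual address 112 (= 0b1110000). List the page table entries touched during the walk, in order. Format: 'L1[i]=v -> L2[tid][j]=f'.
vaddr = 112 = 0b1110000
Split: l1_idx=3, l2_idx=2, offset=0

Answer: L1[3]=1 -> L2[1][2]=69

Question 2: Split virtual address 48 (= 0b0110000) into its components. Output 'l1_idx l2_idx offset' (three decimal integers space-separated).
Answer: 1 2 0

Derivation:
vaddr = 48 = 0b0110000
  top 2 bits -> l1_idx = 1
  next 2 bits -> l2_idx = 2
  bottom 3 bits -> offset = 0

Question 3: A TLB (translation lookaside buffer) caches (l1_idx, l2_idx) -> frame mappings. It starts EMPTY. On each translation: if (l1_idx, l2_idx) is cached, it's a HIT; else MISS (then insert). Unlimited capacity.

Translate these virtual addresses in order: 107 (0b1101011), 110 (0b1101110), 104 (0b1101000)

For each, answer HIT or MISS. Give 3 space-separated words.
Answer: MISS HIT HIT

Derivation:
vaddr=107: (3,1) not in TLB -> MISS, insert
vaddr=110: (3,1) in TLB -> HIT
vaddr=104: (3,1) in TLB -> HIT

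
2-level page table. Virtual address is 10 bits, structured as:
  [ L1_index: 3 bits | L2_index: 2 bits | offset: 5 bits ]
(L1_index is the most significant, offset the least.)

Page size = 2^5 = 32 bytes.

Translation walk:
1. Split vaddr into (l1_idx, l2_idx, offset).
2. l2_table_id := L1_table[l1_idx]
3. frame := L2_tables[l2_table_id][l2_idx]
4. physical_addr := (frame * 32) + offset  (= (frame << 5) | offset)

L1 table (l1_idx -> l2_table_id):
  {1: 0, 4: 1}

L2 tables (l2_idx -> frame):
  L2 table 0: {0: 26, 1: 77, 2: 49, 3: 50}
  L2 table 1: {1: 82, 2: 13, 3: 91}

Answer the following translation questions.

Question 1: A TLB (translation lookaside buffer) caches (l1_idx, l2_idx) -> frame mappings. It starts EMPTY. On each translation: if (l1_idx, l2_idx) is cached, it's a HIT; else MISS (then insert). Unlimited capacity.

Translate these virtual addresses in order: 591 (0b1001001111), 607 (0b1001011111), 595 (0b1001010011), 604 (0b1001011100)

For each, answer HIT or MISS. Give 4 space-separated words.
vaddr=591: (4,2) not in TLB -> MISS, insert
vaddr=607: (4,2) in TLB -> HIT
vaddr=595: (4,2) in TLB -> HIT
vaddr=604: (4,2) in TLB -> HIT

Answer: MISS HIT HIT HIT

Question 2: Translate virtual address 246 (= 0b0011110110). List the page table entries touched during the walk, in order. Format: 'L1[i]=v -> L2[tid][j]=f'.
Answer: L1[1]=0 -> L2[0][3]=50

Derivation:
vaddr = 246 = 0b0011110110
Split: l1_idx=1, l2_idx=3, offset=22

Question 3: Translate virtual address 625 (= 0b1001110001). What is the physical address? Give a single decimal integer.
vaddr = 625 = 0b1001110001
Split: l1_idx=4, l2_idx=3, offset=17
L1[4] = 1
L2[1][3] = 91
paddr = 91 * 32 + 17 = 2929

Answer: 2929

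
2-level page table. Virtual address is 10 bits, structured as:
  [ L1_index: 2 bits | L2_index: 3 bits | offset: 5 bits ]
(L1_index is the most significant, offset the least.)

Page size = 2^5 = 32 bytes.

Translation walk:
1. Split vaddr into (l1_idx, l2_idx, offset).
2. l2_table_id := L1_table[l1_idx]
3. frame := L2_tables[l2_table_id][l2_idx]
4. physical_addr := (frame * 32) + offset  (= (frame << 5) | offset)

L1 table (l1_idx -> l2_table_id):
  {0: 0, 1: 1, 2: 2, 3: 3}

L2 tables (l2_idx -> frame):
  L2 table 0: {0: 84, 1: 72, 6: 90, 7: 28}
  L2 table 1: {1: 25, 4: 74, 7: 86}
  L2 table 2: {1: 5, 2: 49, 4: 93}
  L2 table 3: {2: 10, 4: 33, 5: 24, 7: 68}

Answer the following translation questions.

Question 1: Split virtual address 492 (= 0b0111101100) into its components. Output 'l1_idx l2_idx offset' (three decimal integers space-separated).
Answer: 1 7 12

Derivation:
vaddr = 492 = 0b0111101100
  top 2 bits -> l1_idx = 1
  next 3 bits -> l2_idx = 7
  bottom 5 bits -> offset = 12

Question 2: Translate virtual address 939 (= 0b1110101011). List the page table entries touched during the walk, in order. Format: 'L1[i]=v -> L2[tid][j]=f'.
vaddr = 939 = 0b1110101011
Split: l1_idx=3, l2_idx=5, offset=11

Answer: L1[3]=3 -> L2[3][5]=24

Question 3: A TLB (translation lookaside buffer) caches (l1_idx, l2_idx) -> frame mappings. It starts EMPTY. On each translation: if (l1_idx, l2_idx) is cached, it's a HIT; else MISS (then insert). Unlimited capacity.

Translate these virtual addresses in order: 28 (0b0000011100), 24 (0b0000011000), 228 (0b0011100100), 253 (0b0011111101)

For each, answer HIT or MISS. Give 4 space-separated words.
vaddr=28: (0,0) not in TLB -> MISS, insert
vaddr=24: (0,0) in TLB -> HIT
vaddr=228: (0,7) not in TLB -> MISS, insert
vaddr=253: (0,7) in TLB -> HIT

Answer: MISS HIT MISS HIT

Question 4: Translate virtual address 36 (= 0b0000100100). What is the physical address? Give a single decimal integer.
vaddr = 36 = 0b0000100100
Split: l1_idx=0, l2_idx=1, offset=4
L1[0] = 0
L2[0][1] = 72
paddr = 72 * 32 + 4 = 2308

Answer: 2308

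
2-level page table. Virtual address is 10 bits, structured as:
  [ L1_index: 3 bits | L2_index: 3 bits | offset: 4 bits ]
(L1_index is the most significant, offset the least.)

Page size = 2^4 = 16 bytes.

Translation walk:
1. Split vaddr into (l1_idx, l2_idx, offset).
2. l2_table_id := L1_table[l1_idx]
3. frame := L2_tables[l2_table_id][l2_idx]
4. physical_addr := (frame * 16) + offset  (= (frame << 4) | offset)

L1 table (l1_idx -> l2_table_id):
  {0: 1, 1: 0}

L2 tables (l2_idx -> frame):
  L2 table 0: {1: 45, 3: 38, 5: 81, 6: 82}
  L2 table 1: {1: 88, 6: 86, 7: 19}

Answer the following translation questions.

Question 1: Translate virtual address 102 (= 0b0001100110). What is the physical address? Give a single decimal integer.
Answer: 1382

Derivation:
vaddr = 102 = 0b0001100110
Split: l1_idx=0, l2_idx=6, offset=6
L1[0] = 1
L2[1][6] = 86
paddr = 86 * 16 + 6 = 1382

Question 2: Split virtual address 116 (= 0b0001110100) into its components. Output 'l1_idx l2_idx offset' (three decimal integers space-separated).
Answer: 0 7 4

Derivation:
vaddr = 116 = 0b0001110100
  top 3 bits -> l1_idx = 0
  next 3 bits -> l2_idx = 7
  bottom 4 bits -> offset = 4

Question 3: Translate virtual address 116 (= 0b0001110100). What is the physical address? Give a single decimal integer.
vaddr = 116 = 0b0001110100
Split: l1_idx=0, l2_idx=7, offset=4
L1[0] = 1
L2[1][7] = 19
paddr = 19 * 16 + 4 = 308

Answer: 308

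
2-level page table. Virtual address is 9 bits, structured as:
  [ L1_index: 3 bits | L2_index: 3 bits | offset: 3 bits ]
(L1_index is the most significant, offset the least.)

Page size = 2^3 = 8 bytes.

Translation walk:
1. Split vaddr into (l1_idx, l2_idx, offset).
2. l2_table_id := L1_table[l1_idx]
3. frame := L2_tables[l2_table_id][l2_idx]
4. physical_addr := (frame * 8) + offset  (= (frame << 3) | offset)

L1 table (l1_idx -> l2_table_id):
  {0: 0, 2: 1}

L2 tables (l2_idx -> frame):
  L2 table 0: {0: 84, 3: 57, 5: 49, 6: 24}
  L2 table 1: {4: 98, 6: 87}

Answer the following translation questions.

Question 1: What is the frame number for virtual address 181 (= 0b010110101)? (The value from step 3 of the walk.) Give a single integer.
vaddr = 181: l1_idx=2, l2_idx=6
L1[2] = 1; L2[1][6] = 87

Answer: 87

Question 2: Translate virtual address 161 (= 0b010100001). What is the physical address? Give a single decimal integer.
Answer: 785

Derivation:
vaddr = 161 = 0b010100001
Split: l1_idx=2, l2_idx=4, offset=1
L1[2] = 1
L2[1][4] = 98
paddr = 98 * 8 + 1 = 785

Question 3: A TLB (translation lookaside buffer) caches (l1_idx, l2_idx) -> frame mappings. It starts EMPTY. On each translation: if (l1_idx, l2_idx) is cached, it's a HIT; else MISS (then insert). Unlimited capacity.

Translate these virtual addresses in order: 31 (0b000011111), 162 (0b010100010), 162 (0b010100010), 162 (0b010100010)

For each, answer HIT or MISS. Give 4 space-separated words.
vaddr=31: (0,3) not in TLB -> MISS, insert
vaddr=162: (2,4) not in TLB -> MISS, insert
vaddr=162: (2,4) in TLB -> HIT
vaddr=162: (2,4) in TLB -> HIT

Answer: MISS MISS HIT HIT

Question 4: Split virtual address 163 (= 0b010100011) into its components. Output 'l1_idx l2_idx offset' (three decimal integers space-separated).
vaddr = 163 = 0b010100011
  top 3 bits -> l1_idx = 2
  next 3 bits -> l2_idx = 4
  bottom 3 bits -> offset = 3

Answer: 2 4 3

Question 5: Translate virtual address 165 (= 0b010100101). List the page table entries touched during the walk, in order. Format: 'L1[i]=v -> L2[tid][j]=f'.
vaddr = 165 = 0b010100101
Split: l1_idx=2, l2_idx=4, offset=5

Answer: L1[2]=1 -> L2[1][4]=98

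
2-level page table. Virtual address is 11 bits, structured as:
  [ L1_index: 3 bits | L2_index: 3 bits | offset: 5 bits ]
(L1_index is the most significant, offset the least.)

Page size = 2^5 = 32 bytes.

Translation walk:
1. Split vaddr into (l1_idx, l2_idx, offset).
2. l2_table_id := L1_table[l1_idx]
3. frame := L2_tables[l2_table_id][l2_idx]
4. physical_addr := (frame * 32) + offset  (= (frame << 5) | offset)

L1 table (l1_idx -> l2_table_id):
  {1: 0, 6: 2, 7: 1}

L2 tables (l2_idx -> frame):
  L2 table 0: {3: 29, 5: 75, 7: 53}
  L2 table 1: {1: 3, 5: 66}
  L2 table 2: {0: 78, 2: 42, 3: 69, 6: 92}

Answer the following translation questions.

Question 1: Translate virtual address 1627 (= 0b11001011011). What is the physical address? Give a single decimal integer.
Answer: 1371

Derivation:
vaddr = 1627 = 0b11001011011
Split: l1_idx=6, l2_idx=2, offset=27
L1[6] = 2
L2[2][2] = 42
paddr = 42 * 32 + 27 = 1371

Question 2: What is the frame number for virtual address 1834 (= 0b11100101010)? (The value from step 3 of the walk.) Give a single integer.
vaddr = 1834: l1_idx=7, l2_idx=1
L1[7] = 1; L2[1][1] = 3

Answer: 3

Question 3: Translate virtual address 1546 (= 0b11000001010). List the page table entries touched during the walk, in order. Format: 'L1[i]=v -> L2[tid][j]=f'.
vaddr = 1546 = 0b11000001010
Split: l1_idx=6, l2_idx=0, offset=10

Answer: L1[6]=2 -> L2[2][0]=78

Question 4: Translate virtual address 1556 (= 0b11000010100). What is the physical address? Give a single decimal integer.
Answer: 2516

Derivation:
vaddr = 1556 = 0b11000010100
Split: l1_idx=6, l2_idx=0, offset=20
L1[6] = 2
L2[2][0] = 78
paddr = 78 * 32 + 20 = 2516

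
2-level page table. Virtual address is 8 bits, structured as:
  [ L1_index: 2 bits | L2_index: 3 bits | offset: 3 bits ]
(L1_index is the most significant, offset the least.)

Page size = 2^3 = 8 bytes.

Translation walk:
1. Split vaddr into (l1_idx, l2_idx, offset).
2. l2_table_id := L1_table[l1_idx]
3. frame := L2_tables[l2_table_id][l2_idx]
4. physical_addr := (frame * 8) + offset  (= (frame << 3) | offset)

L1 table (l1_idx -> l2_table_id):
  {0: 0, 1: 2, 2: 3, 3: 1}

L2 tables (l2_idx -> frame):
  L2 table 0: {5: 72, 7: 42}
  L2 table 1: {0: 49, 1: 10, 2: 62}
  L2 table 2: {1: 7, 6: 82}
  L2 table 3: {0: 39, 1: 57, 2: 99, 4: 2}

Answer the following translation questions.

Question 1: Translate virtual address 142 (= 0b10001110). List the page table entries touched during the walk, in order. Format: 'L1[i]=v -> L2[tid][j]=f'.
Answer: L1[2]=3 -> L2[3][1]=57

Derivation:
vaddr = 142 = 0b10001110
Split: l1_idx=2, l2_idx=1, offset=6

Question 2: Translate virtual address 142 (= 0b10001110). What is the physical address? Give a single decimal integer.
Answer: 462

Derivation:
vaddr = 142 = 0b10001110
Split: l1_idx=2, l2_idx=1, offset=6
L1[2] = 3
L2[3][1] = 57
paddr = 57 * 8 + 6 = 462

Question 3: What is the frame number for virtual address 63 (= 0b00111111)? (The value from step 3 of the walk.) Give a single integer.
vaddr = 63: l1_idx=0, l2_idx=7
L1[0] = 0; L2[0][7] = 42

Answer: 42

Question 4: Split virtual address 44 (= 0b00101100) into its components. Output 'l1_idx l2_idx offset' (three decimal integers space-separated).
vaddr = 44 = 0b00101100
  top 2 bits -> l1_idx = 0
  next 3 bits -> l2_idx = 5
  bottom 3 bits -> offset = 4

Answer: 0 5 4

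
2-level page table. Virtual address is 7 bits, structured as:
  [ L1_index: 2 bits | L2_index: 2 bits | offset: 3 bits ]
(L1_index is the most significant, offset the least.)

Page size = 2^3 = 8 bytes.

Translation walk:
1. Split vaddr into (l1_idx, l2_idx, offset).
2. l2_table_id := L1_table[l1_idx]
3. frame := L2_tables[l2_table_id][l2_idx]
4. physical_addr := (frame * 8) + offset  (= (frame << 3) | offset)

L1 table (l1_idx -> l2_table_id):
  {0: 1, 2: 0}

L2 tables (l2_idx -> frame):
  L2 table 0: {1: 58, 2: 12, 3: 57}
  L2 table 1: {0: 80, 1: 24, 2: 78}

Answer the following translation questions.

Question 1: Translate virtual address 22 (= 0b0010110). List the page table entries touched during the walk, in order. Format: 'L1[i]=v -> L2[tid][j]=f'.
vaddr = 22 = 0b0010110
Split: l1_idx=0, l2_idx=2, offset=6

Answer: L1[0]=1 -> L2[1][2]=78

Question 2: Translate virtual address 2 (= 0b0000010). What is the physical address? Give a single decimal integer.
Answer: 642

Derivation:
vaddr = 2 = 0b0000010
Split: l1_idx=0, l2_idx=0, offset=2
L1[0] = 1
L2[1][0] = 80
paddr = 80 * 8 + 2 = 642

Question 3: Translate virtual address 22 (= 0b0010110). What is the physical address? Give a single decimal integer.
vaddr = 22 = 0b0010110
Split: l1_idx=0, l2_idx=2, offset=6
L1[0] = 1
L2[1][2] = 78
paddr = 78 * 8 + 6 = 630

Answer: 630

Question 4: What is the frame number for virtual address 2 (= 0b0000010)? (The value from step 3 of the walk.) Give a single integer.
Answer: 80

Derivation:
vaddr = 2: l1_idx=0, l2_idx=0
L1[0] = 1; L2[1][0] = 80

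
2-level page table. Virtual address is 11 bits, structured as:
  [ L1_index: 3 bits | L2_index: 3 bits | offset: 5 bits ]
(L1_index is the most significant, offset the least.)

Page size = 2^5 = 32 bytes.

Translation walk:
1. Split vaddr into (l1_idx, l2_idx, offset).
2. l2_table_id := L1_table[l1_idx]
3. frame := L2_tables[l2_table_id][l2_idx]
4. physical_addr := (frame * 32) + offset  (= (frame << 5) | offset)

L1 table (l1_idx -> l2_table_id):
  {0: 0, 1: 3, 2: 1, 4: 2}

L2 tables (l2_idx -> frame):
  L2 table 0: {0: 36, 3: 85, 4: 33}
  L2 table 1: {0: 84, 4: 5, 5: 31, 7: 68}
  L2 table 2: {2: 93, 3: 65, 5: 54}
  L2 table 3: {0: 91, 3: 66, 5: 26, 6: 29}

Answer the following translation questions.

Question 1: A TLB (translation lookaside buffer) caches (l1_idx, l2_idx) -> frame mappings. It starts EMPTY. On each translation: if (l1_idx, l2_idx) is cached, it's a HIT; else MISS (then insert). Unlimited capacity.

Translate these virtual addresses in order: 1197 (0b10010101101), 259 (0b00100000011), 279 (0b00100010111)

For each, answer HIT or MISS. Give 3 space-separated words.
Answer: MISS MISS HIT

Derivation:
vaddr=1197: (4,5) not in TLB -> MISS, insert
vaddr=259: (1,0) not in TLB -> MISS, insert
vaddr=279: (1,0) in TLB -> HIT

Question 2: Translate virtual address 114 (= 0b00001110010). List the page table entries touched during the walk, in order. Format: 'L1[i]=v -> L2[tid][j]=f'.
Answer: L1[0]=0 -> L2[0][3]=85

Derivation:
vaddr = 114 = 0b00001110010
Split: l1_idx=0, l2_idx=3, offset=18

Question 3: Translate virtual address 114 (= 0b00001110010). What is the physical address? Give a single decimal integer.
vaddr = 114 = 0b00001110010
Split: l1_idx=0, l2_idx=3, offset=18
L1[0] = 0
L2[0][3] = 85
paddr = 85 * 32 + 18 = 2738

Answer: 2738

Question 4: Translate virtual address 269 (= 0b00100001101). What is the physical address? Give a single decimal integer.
Answer: 2925

Derivation:
vaddr = 269 = 0b00100001101
Split: l1_idx=1, l2_idx=0, offset=13
L1[1] = 3
L2[3][0] = 91
paddr = 91 * 32 + 13 = 2925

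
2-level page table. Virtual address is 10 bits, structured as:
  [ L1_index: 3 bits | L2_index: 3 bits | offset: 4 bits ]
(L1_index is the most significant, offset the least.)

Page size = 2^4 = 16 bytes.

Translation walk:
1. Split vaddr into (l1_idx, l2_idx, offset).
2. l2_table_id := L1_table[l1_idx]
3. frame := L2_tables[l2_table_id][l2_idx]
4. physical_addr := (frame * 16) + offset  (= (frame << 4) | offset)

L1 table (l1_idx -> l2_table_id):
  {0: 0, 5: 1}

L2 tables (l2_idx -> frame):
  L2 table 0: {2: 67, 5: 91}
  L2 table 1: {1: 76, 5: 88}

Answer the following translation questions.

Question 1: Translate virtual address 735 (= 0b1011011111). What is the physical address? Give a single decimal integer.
vaddr = 735 = 0b1011011111
Split: l1_idx=5, l2_idx=5, offset=15
L1[5] = 1
L2[1][5] = 88
paddr = 88 * 16 + 15 = 1423

Answer: 1423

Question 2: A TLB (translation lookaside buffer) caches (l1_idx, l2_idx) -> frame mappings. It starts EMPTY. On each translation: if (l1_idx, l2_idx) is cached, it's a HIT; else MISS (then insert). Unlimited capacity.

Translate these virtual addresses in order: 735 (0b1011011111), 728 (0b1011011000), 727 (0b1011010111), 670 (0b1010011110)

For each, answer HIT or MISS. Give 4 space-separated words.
Answer: MISS HIT HIT MISS

Derivation:
vaddr=735: (5,5) not in TLB -> MISS, insert
vaddr=728: (5,5) in TLB -> HIT
vaddr=727: (5,5) in TLB -> HIT
vaddr=670: (5,1) not in TLB -> MISS, insert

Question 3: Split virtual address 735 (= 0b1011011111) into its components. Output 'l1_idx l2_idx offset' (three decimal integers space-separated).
Answer: 5 5 15

Derivation:
vaddr = 735 = 0b1011011111
  top 3 bits -> l1_idx = 5
  next 3 bits -> l2_idx = 5
  bottom 4 bits -> offset = 15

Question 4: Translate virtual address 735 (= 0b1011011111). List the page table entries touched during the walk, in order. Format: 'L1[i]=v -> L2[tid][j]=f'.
Answer: L1[5]=1 -> L2[1][5]=88

Derivation:
vaddr = 735 = 0b1011011111
Split: l1_idx=5, l2_idx=5, offset=15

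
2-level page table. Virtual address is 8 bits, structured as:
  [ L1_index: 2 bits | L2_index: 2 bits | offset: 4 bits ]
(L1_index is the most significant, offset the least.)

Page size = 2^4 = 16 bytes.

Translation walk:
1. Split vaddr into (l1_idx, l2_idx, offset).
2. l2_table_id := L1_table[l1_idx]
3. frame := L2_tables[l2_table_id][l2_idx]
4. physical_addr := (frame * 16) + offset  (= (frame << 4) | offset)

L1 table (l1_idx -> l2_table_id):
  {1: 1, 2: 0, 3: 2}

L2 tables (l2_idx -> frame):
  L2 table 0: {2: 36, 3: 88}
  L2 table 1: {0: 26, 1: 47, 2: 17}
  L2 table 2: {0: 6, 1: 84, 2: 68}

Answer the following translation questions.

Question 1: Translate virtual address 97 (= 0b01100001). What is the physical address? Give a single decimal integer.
Answer: 273

Derivation:
vaddr = 97 = 0b01100001
Split: l1_idx=1, l2_idx=2, offset=1
L1[1] = 1
L2[1][2] = 17
paddr = 17 * 16 + 1 = 273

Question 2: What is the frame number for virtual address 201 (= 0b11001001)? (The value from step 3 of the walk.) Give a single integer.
Answer: 6

Derivation:
vaddr = 201: l1_idx=3, l2_idx=0
L1[3] = 2; L2[2][0] = 6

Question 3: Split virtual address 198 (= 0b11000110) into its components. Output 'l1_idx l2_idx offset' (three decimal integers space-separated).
Answer: 3 0 6

Derivation:
vaddr = 198 = 0b11000110
  top 2 bits -> l1_idx = 3
  next 2 bits -> l2_idx = 0
  bottom 4 bits -> offset = 6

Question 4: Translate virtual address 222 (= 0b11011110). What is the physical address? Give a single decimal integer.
vaddr = 222 = 0b11011110
Split: l1_idx=3, l2_idx=1, offset=14
L1[3] = 2
L2[2][1] = 84
paddr = 84 * 16 + 14 = 1358

Answer: 1358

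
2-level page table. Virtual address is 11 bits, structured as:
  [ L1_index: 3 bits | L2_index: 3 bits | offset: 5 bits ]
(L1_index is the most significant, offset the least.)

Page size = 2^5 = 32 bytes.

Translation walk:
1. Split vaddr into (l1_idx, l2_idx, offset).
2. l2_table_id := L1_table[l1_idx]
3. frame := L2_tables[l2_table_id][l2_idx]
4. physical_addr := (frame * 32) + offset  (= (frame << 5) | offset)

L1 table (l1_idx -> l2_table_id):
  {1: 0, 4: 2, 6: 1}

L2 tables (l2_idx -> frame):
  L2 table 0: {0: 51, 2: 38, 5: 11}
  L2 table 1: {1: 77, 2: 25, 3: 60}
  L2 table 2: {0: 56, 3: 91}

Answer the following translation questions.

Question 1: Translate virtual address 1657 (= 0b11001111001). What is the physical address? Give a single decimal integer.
Answer: 1945

Derivation:
vaddr = 1657 = 0b11001111001
Split: l1_idx=6, l2_idx=3, offset=25
L1[6] = 1
L2[1][3] = 60
paddr = 60 * 32 + 25 = 1945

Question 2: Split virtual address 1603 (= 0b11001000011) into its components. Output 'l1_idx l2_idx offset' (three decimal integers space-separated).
Answer: 6 2 3

Derivation:
vaddr = 1603 = 0b11001000011
  top 3 bits -> l1_idx = 6
  next 3 bits -> l2_idx = 2
  bottom 5 bits -> offset = 3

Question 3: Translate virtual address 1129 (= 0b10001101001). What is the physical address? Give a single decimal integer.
vaddr = 1129 = 0b10001101001
Split: l1_idx=4, l2_idx=3, offset=9
L1[4] = 2
L2[2][3] = 91
paddr = 91 * 32 + 9 = 2921

Answer: 2921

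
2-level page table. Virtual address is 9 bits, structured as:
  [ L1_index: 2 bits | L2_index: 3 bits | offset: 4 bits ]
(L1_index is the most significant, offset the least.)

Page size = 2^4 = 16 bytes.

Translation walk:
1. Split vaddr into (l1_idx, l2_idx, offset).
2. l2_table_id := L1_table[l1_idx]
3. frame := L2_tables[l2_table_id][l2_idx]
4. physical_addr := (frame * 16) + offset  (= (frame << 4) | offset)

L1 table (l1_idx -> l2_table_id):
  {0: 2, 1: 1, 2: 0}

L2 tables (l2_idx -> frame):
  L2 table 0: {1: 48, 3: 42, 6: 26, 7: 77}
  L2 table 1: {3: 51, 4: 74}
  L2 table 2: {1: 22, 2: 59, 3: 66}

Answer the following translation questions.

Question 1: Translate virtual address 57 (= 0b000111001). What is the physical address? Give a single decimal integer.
Answer: 1065

Derivation:
vaddr = 57 = 0b000111001
Split: l1_idx=0, l2_idx=3, offset=9
L1[0] = 2
L2[2][3] = 66
paddr = 66 * 16 + 9 = 1065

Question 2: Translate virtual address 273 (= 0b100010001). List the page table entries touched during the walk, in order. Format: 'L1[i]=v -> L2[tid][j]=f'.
vaddr = 273 = 0b100010001
Split: l1_idx=2, l2_idx=1, offset=1

Answer: L1[2]=0 -> L2[0][1]=48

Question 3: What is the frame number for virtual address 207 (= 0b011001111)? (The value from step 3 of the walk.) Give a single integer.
vaddr = 207: l1_idx=1, l2_idx=4
L1[1] = 1; L2[1][4] = 74

Answer: 74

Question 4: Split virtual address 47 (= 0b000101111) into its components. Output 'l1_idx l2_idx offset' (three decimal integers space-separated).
vaddr = 47 = 0b000101111
  top 2 bits -> l1_idx = 0
  next 3 bits -> l2_idx = 2
  bottom 4 bits -> offset = 15

Answer: 0 2 15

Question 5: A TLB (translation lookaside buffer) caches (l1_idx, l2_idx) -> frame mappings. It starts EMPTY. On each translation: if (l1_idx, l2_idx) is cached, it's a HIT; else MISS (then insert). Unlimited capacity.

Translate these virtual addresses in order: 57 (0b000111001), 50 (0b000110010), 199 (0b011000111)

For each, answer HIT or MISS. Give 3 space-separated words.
Answer: MISS HIT MISS

Derivation:
vaddr=57: (0,3) not in TLB -> MISS, insert
vaddr=50: (0,3) in TLB -> HIT
vaddr=199: (1,4) not in TLB -> MISS, insert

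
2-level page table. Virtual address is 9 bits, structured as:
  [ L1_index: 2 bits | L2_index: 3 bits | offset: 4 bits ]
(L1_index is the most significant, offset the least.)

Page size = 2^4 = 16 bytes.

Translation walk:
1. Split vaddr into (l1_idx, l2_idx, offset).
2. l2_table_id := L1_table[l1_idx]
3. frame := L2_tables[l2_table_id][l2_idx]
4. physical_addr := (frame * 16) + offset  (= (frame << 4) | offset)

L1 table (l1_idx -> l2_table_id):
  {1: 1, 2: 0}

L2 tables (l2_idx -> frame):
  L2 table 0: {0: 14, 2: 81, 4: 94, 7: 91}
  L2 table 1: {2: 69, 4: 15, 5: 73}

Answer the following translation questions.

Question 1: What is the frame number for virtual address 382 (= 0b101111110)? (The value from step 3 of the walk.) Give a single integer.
Answer: 91

Derivation:
vaddr = 382: l1_idx=2, l2_idx=7
L1[2] = 0; L2[0][7] = 91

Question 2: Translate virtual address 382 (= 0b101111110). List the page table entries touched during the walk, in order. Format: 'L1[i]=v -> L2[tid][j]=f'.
vaddr = 382 = 0b101111110
Split: l1_idx=2, l2_idx=7, offset=14

Answer: L1[2]=0 -> L2[0][7]=91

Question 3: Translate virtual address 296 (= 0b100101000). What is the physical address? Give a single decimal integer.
vaddr = 296 = 0b100101000
Split: l1_idx=2, l2_idx=2, offset=8
L1[2] = 0
L2[0][2] = 81
paddr = 81 * 16 + 8 = 1304

Answer: 1304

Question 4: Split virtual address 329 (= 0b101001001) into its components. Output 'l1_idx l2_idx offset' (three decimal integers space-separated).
vaddr = 329 = 0b101001001
  top 2 bits -> l1_idx = 2
  next 3 bits -> l2_idx = 4
  bottom 4 bits -> offset = 9

Answer: 2 4 9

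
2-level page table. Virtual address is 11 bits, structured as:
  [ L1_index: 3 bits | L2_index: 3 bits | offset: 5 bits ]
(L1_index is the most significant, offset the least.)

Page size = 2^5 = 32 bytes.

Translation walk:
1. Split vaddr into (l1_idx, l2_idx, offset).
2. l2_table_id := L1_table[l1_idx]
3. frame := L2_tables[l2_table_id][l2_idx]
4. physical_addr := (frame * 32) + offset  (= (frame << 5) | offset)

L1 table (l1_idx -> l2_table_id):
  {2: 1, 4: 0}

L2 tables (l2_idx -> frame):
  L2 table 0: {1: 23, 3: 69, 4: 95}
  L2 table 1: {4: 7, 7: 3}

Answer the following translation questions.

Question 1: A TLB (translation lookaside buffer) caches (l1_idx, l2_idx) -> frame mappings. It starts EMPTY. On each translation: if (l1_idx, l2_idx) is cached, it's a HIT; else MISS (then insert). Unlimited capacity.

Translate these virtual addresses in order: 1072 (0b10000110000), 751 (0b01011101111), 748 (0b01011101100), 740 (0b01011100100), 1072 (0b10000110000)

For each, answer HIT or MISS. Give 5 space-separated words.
Answer: MISS MISS HIT HIT HIT

Derivation:
vaddr=1072: (4,1) not in TLB -> MISS, insert
vaddr=751: (2,7) not in TLB -> MISS, insert
vaddr=748: (2,7) in TLB -> HIT
vaddr=740: (2,7) in TLB -> HIT
vaddr=1072: (4,1) in TLB -> HIT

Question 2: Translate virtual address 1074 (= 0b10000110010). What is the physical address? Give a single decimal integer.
vaddr = 1074 = 0b10000110010
Split: l1_idx=4, l2_idx=1, offset=18
L1[4] = 0
L2[0][1] = 23
paddr = 23 * 32 + 18 = 754

Answer: 754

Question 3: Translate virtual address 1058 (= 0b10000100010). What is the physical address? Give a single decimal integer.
vaddr = 1058 = 0b10000100010
Split: l1_idx=4, l2_idx=1, offset=2
L1[4] = 0
L2[0][1] = 23
paddr = 23 * 32 + 2 = 738

Answer: 738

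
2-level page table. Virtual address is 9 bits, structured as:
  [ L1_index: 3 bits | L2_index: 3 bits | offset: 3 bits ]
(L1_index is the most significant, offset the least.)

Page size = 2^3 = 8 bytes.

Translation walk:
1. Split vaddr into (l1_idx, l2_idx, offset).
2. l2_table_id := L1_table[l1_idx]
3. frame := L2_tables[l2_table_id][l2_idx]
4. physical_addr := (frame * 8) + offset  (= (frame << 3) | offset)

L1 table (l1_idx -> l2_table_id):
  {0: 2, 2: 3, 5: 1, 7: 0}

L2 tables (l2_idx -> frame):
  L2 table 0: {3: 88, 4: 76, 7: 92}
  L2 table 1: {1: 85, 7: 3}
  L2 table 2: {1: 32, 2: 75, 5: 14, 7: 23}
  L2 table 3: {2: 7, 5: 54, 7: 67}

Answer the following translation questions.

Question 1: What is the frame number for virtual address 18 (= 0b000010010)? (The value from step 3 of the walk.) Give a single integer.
Answer: 75

Derivation:
vaddr = 18: l1_idx=0, l2_idx=2
L1[0] = 2; L2[2][2] = 75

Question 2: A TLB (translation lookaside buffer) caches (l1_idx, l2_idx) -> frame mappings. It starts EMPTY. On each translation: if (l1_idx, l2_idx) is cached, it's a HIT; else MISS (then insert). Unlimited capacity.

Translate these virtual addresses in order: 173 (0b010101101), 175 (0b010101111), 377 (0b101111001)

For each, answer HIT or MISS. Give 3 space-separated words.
vaddr=173: (2,5) not in TLB -> MISS, insert
vaddr=175: (2,5) in TLB -> HIT
vaddr=377: (5,7) not in TLB -> MISS, insert

Answer: MISS HIT MISS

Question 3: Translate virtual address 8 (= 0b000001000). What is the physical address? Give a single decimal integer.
vaddr = 8 = 0b000001000
Split: l1_idx=0, l2_idx=1, offset=0
L1[0] = 2
L2[2][1] = 32
paddr = 32 * 8 + 0 = 256

Answer: 256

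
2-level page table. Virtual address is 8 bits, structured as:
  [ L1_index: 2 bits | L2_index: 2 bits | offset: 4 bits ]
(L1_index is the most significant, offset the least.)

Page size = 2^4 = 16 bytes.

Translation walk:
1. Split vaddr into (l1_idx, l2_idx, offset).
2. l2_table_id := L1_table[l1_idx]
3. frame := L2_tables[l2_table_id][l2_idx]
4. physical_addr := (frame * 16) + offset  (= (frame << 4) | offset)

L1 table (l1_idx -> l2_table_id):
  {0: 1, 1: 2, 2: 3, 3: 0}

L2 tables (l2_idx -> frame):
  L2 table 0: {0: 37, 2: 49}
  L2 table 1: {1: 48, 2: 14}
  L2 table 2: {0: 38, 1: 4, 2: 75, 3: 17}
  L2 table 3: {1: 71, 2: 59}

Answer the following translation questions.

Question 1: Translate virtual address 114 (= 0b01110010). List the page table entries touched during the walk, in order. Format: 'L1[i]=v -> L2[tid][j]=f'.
vaddr = 114 = 0b01110010
Split: l1_idx=1, l2_idx=3, offset=2

Answer: L1[1]=2 -> L2[2][3]=17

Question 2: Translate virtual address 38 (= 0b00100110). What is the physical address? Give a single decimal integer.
vaddr = 38 = 0b00100110
Split: l1_idx=0, l2_idx=2, offset=6
L1[0] = 1
L2[1][2] = 14
paddr = 14 * 16 + 6 = 230

Answer: 230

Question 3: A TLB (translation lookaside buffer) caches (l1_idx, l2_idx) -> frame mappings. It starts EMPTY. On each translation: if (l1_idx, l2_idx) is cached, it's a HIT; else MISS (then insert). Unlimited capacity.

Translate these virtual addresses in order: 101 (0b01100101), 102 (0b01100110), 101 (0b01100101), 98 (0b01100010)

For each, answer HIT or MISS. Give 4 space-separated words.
vaddr=101: (1,2) not in TLB -> MISS, insert
vaddr=102: (1,2) in TLB -> HIT
vaddr=101: (1,2) in TLB -> HIT
vaddr=98: (1,2) in TLB -> HIT

Answer: MISS HIT HIT HIT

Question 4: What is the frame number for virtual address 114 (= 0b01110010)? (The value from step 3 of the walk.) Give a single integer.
Answer: 17

Derivation:
vaddr = 114: l1_idx=1, l2_idx=3
L1[1] = 2; L2[2][3] = 17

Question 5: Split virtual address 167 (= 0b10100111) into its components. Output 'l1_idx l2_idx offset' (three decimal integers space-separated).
Answer: 2 2 7

Derivation:
vaddr = 167 = 0b10100111
  top 2 bits -> l1_idx = 2
  next 2 bits -> l2_idx = 2
  bottom 4 bits -> offset = 7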